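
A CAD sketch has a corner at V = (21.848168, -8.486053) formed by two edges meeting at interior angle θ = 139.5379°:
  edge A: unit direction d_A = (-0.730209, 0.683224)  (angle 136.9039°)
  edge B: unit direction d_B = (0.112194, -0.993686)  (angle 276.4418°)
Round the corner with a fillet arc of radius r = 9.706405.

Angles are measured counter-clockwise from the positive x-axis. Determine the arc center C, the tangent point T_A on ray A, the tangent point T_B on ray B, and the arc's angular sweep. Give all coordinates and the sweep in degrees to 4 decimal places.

center=(12.6044,-13.1297) T_A=(19.2360,-6.0420) T_B=(22.2495,-12.0407) sweep=40.4621

bisector direction at 206.6728° = (-0.893584,-0.448896)
center distance |VC| = r/sin(θ/2) = 9.706405/sin(69.7690°) = 10.344608
C = V + |VC|·bis = (12.6044,-13.1297)
T_A = V + ((C−V)·d_A)·d_A = V + 3.5772·d_A = (19.2360,-6.0420)
T_B = V + ((C−V)·d_B)·d_B = V + 3.5772·d_B = (22.2495,-12.0407)
sweep = 180° − θ = 40.4621°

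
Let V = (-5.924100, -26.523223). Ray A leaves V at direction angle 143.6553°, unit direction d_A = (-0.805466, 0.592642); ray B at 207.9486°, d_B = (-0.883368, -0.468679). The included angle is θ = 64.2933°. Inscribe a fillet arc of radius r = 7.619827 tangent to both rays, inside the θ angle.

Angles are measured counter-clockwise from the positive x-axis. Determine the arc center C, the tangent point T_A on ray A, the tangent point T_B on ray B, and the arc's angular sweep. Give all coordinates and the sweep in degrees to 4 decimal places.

center=(-20.2063,-25.4749) T_A=(-15.6905,-19.3374) T_B=(-16.6350,-32.2060) sweep=115.7067

bisector direction at 175.8020° = (-0.997317,0.073204)
center distance |VC| = r/sin(θ/2) = 7.619827/sin(32.1467°) = 14.320611
C = V + |VC|·bis = (-20.2063,-25.4749)
T_A = V + ((C−V)·d_A)·d_A = V + 12.1251·d_A = (-15.6905,-19.3374)
T_B = V + ((C−V)·d_B)·d_B = V + 12.1251·d_B = (-16.6350,-32.2060)
sweep = 180° − θ = 115.7067°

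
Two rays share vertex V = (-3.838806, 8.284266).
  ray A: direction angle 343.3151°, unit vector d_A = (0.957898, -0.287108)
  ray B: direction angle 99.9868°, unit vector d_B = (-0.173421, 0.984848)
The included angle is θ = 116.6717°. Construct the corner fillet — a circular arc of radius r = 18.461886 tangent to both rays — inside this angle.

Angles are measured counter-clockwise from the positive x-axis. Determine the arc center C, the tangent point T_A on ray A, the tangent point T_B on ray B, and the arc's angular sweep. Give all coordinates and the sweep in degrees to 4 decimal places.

center=(12.3687,22.6998) T_A=(7.0681,5.0152) T_B=(-5.8134,19.4981) sweep=63.3283

bisector direction at 41.6509° = (0.747207,0.664591)
center distance |VC| = r/sin(θ/2) = 18.461886/sin(58.3359°) = 21.690782
C = V + |VC|·bis = (12.3687,22.6998)
T_A = V + ((C−V)·d_A)·d_A = V + 11.3863·d_A = (7.0681,5.0152)
T_B = V + ((C−V)·d_B)·d_B = V + 11.3863·d_B = (-5.8134,19.4981)
sweep = 180° − θ = 63.3283°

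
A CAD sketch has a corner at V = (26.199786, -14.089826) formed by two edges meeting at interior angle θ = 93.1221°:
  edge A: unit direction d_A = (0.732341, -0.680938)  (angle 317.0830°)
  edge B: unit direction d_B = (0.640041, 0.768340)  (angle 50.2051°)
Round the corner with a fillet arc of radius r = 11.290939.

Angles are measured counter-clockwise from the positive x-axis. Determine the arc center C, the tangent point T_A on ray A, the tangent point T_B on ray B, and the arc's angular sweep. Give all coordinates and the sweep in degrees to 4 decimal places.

bisector direction at 3.6440° = (0.997978,0.063558)
center distance |VC| = r/sin(θ/2) = 11.290939/sin(46.5611°) = 15.549957
C = V + |VC|·bis = (41.7183,-13.1015)
T_A = V + ((C−V)·d_A)·d_A = V + 10.6919·d_A = (34.0299,-21.3703)
T_B = V + ((C−V)·d_B)·d_B = V + 10.6919·d_B = (33.0430,-5.8748)
sweep = 180° − θ = 86.8779°

center=(41.7183,-13.1015) T_A=(34.0299,-21.3703) T_B=(33.0430,-5.8748) sweep=86.8779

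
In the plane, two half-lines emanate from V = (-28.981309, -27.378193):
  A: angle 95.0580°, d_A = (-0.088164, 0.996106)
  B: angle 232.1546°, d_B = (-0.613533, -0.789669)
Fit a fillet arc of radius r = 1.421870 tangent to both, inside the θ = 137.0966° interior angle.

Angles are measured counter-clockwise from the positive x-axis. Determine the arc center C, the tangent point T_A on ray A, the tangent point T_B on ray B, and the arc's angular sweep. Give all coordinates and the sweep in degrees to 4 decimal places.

center=(-30.4469,-26.9470) T_A=(-29.0306,-26.8217) T_B=(-29.3241,-27.8194) sweep=42.9034

bisector direction at 163.6063° = (-0.959345,0.282236)
center distance |VC| = r/sin(θ/2) = 1.421870/sin(68.5483°) = 1.527700
C = V + |VC|·bis = (-30.4469,-26.9470)
T_A = V + ((C−V)·d_A)·d_A = V + 0.5587·d_A = (-29.0306,-26.8217)
T_B = V + ((C−V)·d_B)·d_B = V + 0.5587·d_B = (-29.3241,-27.8194)
sweep = 180° − θ = 42.9034°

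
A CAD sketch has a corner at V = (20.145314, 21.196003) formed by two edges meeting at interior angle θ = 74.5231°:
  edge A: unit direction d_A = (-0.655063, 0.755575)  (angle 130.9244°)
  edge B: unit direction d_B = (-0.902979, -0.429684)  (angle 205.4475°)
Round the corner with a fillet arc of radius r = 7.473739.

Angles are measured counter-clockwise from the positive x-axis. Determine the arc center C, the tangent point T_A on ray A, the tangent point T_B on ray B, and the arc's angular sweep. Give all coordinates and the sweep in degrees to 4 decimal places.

bisector direction at 168.1859° = (-0.978817,0.204736)
center distance |VC| = r/sin(θ/2) = 7.473739/sin(37.2615°) = 12.344016
C = V + |VC|·bis = (8.0628,23.7233)
T_A = V + ((C−V)·d_A)·d_A = V + 9.8244·d_A = (13.7097,28.6190)
T_B = V + ((C−V)·d_B)·d_B = V + 9.8244·d_B = (11.2741,16.9746)
sweep = 180° − θ = 105.4769°

center=(8.0628,23.7233) T_A=(13.7097,28.6190) T_B=(11.2741,16.9746) sweep=105.4769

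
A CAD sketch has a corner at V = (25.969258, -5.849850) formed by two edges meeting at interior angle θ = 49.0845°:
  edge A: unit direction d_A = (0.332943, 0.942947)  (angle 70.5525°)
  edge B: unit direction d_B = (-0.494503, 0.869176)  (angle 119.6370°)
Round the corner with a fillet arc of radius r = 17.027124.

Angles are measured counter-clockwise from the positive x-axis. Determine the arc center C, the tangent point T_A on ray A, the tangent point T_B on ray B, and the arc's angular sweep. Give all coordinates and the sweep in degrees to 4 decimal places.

bisector direction at 95.0948° = (-0.088803,0.996049)
center distance |VC| = r/sin(θ/2) = 17.027124/sin(24.5422°) = 40.993245
C = V + |VC|·bis = (22.3289,34.9814)
T_A = V + ((C−V)·d_A)·d_A = V + 37.2897·d_A = (38.3846,29.3124)
T_B = V + ((C−V)·d_B)·d_B = V + 37.2897·d_B = (7.5294,26.5615)
sweep = 180° − θ = 130.9155°

center=(22.3289,34.9814) T_A=(38.3846,29.3124) T_B=(7.5294,26.5615) sweep=130.9155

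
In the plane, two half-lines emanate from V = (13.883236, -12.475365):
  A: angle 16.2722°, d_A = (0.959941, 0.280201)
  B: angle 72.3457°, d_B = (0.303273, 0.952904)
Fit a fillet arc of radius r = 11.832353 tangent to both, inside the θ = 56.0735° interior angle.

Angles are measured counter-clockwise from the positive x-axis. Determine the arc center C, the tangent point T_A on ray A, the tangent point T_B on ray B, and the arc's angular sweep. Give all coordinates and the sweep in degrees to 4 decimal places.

center=(31.8968,5.1088) T_A=(35.2122,-6.2496) T_B=(20.6217,8.6972) sweep=123.9265

bisector direction at 44.3090° = (0.715584,0.698527)
center distance |VC| = r/sin(θ/2) = 11.832353/sin(28.0368°) = 25.173195
C = V + |VC|·bis = (31.8968,5.1088)
T_A = V + ((C−V)·d_A)·d_A = V + 22.2190·d_A = (35.2122,-6.2496)
T_B = V + ((C−V)·d_B)·d_B = V + 22.2190·d_B = (20.6217,8.6972)
sweep = 180° − θ = 123.9265°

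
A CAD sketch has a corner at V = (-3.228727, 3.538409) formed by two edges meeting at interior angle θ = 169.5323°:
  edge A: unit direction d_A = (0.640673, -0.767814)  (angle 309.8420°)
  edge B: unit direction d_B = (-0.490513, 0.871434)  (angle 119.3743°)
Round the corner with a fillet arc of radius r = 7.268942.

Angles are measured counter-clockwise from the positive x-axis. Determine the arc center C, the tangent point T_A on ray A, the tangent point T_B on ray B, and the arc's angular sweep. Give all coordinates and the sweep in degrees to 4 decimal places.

bisector direction at 34.6082° = (0.823056,0.567961)
center distance |VC| = r/sin(θ/2) = 7.268942/sin(84.7661°) = 7.299375
C = V + |VC|·bis = (2.7791,7.6842)
T_A = V + ((C−V)·d_A)·d_A = V + 0.6659·d_A = (-2.8021,3.0272)
T_B = V + ((C−V)·d_B)·d_B = V + 0.6659·d_B = (-3.5553,4.1187)
sweep = 180° − θ = 10.4677°

center=(2.7791,7.6842) T_A=(-2.8021,3.0272) T_B=(-3.5553,4.1187) sweep=10.4677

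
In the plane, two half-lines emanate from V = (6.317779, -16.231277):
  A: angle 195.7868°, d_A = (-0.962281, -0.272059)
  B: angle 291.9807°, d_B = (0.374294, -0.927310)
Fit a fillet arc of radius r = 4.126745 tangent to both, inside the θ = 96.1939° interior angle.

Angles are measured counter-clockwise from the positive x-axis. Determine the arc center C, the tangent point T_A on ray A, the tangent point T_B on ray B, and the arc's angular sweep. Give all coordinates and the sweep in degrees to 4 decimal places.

center=(3.8771,-21.2098) T_A=(2.7543,-17.2387) T_B=(7.7038,-19.6652) sweep=83.8061

bisector direction at 243.8838° = (-0.440194,-0.897903)
center distance |VC| = r/sin(θ/2) = 4.126745/sin(48.0969°) = 5.544643
C = V + |VC|·bis = (3.8771,-21.2098)
T_A = V + ((C−V)·d_A)·d_A = V + 3.7031·d_A = (2.7543,-17.2387)
T_B = V + ((C−V)·d_B)·d_B = V + 3.7031·d_B = (7.7038,-19.6652)
sweep = 180° − θ = 83.8061°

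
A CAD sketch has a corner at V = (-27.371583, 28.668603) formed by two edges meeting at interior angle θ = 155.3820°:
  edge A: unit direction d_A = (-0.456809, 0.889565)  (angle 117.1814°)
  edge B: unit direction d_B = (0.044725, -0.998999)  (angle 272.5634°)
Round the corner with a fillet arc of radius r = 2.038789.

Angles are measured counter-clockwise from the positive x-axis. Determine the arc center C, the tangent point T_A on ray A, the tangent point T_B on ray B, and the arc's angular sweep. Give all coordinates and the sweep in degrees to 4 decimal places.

bisector direction at 194.8724° = (-0.966500,-0.256667)
center distance |VC| = r/sin(θ/2) = 2.038789/sin(77.6910°) = 2.086759
C = V + |VC|·bis = (-29.3884,28.1330)
T_A = V + ((C−V)·d_A)·d_A = V + 0.4449·d_A = (-27.5748,29.0643)
T_B = V + ((C−V)·d_B)·d_B = V + 0.4449·d_B = (-27.3517,28.2242)
sweep = 180° − θ = 24.6180°

center=(-29.3884,28.1330) T_A=(-27.5748,29.0643) T_B=(-27.3517,28.2242) sweep=24.6180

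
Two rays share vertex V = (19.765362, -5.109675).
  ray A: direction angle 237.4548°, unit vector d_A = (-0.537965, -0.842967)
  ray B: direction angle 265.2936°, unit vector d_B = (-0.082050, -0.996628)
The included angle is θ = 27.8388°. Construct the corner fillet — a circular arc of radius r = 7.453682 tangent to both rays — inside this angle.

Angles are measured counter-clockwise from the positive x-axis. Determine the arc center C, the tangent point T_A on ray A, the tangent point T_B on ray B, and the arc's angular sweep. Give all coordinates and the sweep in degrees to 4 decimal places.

center=(9.8691,-34.4720) T_A=(3.5859,-30.4621) T_B=(17.2977,-35.0835) sweep=152.1612

bisector direction at 251.3742° = (-0.319386,-0.947625)
center distance |VC| = r/sin(θ/2) = 7.453682/sin(13.9194°) = 30.985135
C = V + |VC|·bis = (9.8691,-34.4720)
T_A = V + ((C−V)·d_A)·d_A = V + 30.0753·d_A = (3.5859,-30.4621)
T_B = V + ((C−V)·d_B)·d_B = V + 30.0753·d_B = (17.2977,-35.0835)
sweep = 180° − θ = 152.1612°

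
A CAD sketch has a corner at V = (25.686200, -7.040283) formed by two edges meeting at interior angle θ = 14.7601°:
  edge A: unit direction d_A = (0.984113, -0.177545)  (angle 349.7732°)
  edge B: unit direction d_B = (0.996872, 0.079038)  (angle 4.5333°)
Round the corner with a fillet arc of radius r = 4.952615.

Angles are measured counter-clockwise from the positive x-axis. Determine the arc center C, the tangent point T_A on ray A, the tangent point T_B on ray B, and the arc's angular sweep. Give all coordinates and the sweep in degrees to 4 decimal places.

center=(64.1953,-8.9552) T_A=(63.3160,-13.8291) T_B=(63.8038,-4.0181) sweep=165.2399

bisector direction at 357.1533° = (0.998766,-0.049665)
center distance |VC| = r/sin(θ/2) = 4.952615/sin(7.3800°) = 38.556665
C = V + |VC|·bis = (64.1953,-8.9552)
T_A = V + ((C−V)·d_A)·d_A = V + 38.2373·d_A = (63.3160,-13.8291)
T_B = V + ((C−V)·d_B)·d_B = V + 38.2373·d_B = (63.8038,-4.0181)
sweep = 180° − θ = 165.2399°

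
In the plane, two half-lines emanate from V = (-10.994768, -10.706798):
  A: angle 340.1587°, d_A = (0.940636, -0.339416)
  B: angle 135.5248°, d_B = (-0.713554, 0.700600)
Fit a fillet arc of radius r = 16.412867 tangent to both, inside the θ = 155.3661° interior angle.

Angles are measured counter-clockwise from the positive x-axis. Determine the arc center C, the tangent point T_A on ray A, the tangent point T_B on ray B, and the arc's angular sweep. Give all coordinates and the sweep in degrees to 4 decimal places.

center=(-2.0530,3.5154) T_A=(-7.6238,-11.9232) T_B=(-13.5519,-8.1961) sweep=24.6339

bisector direction at 57.8417° = (0.532260,0.846581)
center distance |VC| = r/sin(θ/2) = 16.412867/sin(77.6830°) = 16.799550
C = V + |VC|·bis = (-2.0530,3.5154)
T_A = V + ((C−V)·d_A)·d_A = V + 3.5837·d_A = (-7.6238,-11.9232)
T_B = V + ((C−V)·d_B)·d_B = V + 3.5837·d_B = (-13.5519,-8.1961)
sweep = 180° − θ = 24.6339°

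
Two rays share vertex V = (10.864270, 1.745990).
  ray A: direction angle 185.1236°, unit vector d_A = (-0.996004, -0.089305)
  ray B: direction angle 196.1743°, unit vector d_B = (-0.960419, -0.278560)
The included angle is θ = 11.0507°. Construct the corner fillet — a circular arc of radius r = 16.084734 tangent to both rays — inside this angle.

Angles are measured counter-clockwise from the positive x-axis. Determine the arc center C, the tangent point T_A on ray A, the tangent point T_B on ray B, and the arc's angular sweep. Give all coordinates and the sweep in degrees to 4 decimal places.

bisector direction at 190.6490° = (-0.982778,-0.184791)
center distance |VC| = r/sin(θ/2) = 16.084734/sin(5.5254°) = 167.051382
C = V + |VC|·bis = (-153.3101,-29.1236)
T_A = V + ((C−V)·d_A)·d_A = V + 166.2752·d_A = (-154.7466,-13.1031)
T_B = V + ((C−V)·d_B)·d_B = V + 166.2752·d_B = (-148.8296,-44.5717)
sweep = 180° − θ = 168.9493°

center=(-153.3101,-29.1236) T_A=(-154.7466,-13.1031) T_B=(-148.8296,-44.5717) sweep=168.9493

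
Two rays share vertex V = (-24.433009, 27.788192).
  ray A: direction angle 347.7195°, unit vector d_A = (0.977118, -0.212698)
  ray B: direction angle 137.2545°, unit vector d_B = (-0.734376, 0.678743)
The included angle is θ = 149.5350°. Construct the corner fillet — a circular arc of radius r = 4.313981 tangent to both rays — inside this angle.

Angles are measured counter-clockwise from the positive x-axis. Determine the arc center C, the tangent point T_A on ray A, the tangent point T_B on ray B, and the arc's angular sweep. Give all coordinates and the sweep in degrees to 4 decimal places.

bisector direction at 62.4870° = (0.461950,0.886906)
center distance |VC| = r/sin(θ/2) = 4.313981/sin(74.7675°) = 4.471060
C = V + |VC|·bis = (-22.3676,31.7536)
T_A = V + ((C−V)·d_A)·d_A = V + 1.1747·d_A = (-23.2852,27.5383)
T_B = V + ((C−V)·d_B)·d_B = V + 1.1747·d_B = (-25.2957,28.5855)
sweep = 180° − θ = 30.4650°

center=(-22.3676,31.7536) T_A=(-23.2852,27.5383) T_B=(-25.2957,28.5855) sweep=30.4650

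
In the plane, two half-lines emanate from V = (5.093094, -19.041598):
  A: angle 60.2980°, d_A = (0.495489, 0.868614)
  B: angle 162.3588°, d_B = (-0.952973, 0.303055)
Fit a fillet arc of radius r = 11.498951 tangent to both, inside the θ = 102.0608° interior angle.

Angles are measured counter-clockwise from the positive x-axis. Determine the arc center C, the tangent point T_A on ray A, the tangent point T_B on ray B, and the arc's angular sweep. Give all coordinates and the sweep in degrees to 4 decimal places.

center=(-0.2862,-5.2645) T_A=(9.7019,-10.9621) T_B=(-3.7711,-16.2227) sweep=77.9392

bisector direction at 111.3284° = (-0.363713,0.931511)
center distance |VC| = r/sin(θ/2) = 11.498951/sin(51.0304°) = 14.790033
C = V + |VC|·bis = (-0.2862,-5.2645)
T_A = V + ((C−V)·d_A)·d_A = V + 9.3016·d_A = (9.7019,-10.9621)
T_B = V + ((C−V)·d_B)·d_B = V + 9.3016·d_B = (-3.7711,-16.2227)
sweep = 180° − θ = 77.9392°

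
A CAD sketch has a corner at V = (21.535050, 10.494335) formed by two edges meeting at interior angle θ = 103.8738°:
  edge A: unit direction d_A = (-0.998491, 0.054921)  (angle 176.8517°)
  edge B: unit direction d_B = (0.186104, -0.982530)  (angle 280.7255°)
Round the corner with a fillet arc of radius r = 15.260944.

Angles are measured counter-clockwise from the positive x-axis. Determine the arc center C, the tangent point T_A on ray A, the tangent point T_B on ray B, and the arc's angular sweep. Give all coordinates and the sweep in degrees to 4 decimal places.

center=(8.7647,-4.0873) T_A=(9.6028,11.1506) T_B=(23.7590,-1.2471) sweep=76.1262

bisector direction at 228.7886° = (-0.658839,-0.752284)
center distance |VC| = r/sin(θ/2) = 15.260944/sin(51.9369°) = 19.383106
C = V + |VC|·bis = (8.7647,-4.0873)
T_A = V + ((C−V)·d_A)·d_A = V + 11.9502·d_A = (9.6028,11.1506)
T_B = V + ((C−V)·d_B)·d_B = V + 11.9502·d_B = (23.7590,-1.2471)
sweep = 180° − θ = 76.1262°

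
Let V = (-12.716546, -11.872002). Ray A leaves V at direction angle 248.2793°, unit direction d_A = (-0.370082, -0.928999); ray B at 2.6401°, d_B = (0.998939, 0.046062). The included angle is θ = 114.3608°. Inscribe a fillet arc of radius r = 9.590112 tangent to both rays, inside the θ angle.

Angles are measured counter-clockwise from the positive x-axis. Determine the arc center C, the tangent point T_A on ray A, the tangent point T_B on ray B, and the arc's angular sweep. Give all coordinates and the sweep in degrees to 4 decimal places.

bisector direction at 305.4597° = (0.580130,-0.814524)
center distance |VC| = r/sin(θ/2) = 9.590112/sin(57.1804°) = 11.411621
C = V + |VC|·bis = (-6.0963,-21.1670)
T_A = V + ((C−V)·d_A)·d_A = V + 6.1850·d_A = (-15.0055,-17.6179)
T_B = V + ((C−V)·d_B)·d_B = V + 6.1850·d_B = (-6.5381,-11.5871)
sweep = 180° − θ = 65.6392°

center=(-6.0963,-21.1670) T_A=(-15.0055,-17.6179) T_B=(-6.5381,-11.5871) sweep=65.6392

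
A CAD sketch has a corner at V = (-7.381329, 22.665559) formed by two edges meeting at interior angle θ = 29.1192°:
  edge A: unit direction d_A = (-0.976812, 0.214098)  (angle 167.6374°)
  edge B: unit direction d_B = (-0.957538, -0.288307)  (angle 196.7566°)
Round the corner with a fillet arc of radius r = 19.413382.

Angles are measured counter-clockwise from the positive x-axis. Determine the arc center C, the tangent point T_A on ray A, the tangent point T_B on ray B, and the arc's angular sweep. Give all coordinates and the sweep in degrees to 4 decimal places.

bisector direction at 182.1970° = (-0.999265,-0.038335)
center distance |VC| = r/sin(θ/2) = 19.413382/sin(14.5596°) = 77.225098
C = V + |VC|·bis = (-84.5497,19.7051)
T_A = V + ((C−V)·d_A)·d_A = V + 74.7451·d_A = (-80.3933,38.6683)
T_B = V + ((C−V)·d_B)·d_B = V + 74.7451·d_B = (-78.9527,1.1160)
sweep = 180° − θ = 150.8808°

center=(-84.5497,19.7051) T_A=(-80.3933,38.6683) T_B=(-78.9527,1.1160) sweep=150.8808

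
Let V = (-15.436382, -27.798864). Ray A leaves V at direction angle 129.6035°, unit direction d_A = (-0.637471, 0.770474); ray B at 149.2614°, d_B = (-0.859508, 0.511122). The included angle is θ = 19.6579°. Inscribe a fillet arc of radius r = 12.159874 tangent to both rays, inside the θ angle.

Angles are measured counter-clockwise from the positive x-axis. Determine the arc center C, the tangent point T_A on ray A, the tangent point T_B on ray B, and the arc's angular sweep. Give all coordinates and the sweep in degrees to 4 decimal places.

center=(-69.5472,18.5266) T_A=(-60.1784,26.2782) T_B=(-75.7624,8.0751) sweep=160.3421

bisector direction at 139.4324° = (-0.759640,0.650344)
center distance |VC| = r/sin(θ/2) = 12.159874/sin(9.8290°) = 71.232270
C = V + |VC|·bis = (-69.5472,18.5266)
T_A = V + ((C−V)·d_A)·d_A = V + 70.1867·d_A = (-60.1784,26.2782)
T_B = V + ((C−V)·d_B)·d_B = V + 70.1867·d_B = (-75.7624,8.0751)
sweep = 180° − θ = 160.3421°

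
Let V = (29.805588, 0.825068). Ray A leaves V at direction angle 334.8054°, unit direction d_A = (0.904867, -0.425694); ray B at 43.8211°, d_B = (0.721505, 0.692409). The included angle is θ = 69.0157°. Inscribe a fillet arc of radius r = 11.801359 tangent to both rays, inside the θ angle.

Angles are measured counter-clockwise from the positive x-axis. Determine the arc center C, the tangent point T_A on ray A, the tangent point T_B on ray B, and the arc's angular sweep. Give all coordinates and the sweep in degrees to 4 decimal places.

bisector direction at 9.3132° = (0.986818,0.161832)
center distance |VC| = r/sin(θ/2) = 11.801359/sin(34.5078°) = 20.831351
C = V + |VC|·bis = (50.3623,4.1962)
T_A = V + ((C−V)·d_A)·d_A = V + 17.1660·d_A = (45.3386,-6.4824)
T_B = V + ((C−V)·d_B)·d_B = V + 17.1660·d_B = (42.1910,12.7110)
sweep = 180° − θ = 110.9843°

center=(50.3623,4.1962) T_A=(45.3386,-6.4824) T_B=(42.1910,12.7110) sweep=110.9843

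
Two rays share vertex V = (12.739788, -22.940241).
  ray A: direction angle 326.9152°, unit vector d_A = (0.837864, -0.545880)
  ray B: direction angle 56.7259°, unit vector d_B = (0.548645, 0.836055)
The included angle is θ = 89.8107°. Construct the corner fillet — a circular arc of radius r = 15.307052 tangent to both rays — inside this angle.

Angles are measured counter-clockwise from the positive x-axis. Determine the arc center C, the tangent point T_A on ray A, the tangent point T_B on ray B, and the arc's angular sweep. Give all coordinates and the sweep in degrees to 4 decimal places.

center=(33.9633,-18.4985) T_A=(25.6075,-31.3237) T_B=(21.1657,-10.1003) sweep=90.1893

bisector direction at 11.8206° = (0.978794,0.204847)
center distance |VC| = r/sin(θ/2) = 15.307052/sin(44.9053°) = 21.683290
C = V + |VC|·bis = (33.9633,-18.4985)
T_A = V + ((C−V)·d_A)·d_A = V + 15.3577·d_A = (25.6075,-31.3237)
T_B = V + ((C−V)·d_B)·d_B = V + 15.3577·d_B = (21.1657,-10.1003)
sweep = 180° − θ = 90.1893°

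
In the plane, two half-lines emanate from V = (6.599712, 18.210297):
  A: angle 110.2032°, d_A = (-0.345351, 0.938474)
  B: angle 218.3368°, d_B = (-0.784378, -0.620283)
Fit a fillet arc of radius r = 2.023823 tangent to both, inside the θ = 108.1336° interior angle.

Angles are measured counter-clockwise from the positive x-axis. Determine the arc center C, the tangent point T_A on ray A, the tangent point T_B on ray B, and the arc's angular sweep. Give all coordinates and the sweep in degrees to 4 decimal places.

bisector direction at 164.2700° = (-0.962550,0.271104)
center distance |VC| = r/sin(θ/2) = 2.023823/sin(54.0668°) = 2.499467
C = V + |VC|·bis = (4.1938,18.8879)
T_A = V + ((C−V)·d_A)·d_A = V + 1.4668·d_A = (6.0932,19.5868)
T_B = V + ((C−V)·d_B)·d_B = V + 1.4668·d_B = (5.4492,17.3005)
sweep = 180° − θ = 71.8664°

center=(4.1938,18.8879) T_A=(6.0932,19.5868) T_B=(5.4492,17.3005) sweep=71.8664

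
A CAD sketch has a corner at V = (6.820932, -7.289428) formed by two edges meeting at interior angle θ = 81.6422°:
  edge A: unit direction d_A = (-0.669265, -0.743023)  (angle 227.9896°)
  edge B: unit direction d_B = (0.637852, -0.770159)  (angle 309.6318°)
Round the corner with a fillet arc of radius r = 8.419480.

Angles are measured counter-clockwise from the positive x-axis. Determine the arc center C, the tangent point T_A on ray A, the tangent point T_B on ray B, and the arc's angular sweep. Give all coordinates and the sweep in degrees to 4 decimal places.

bisector direction at 268.8107° = (-0.020756,-0.999785)
center distance |VC| = r/sin(θ/2) = 8.419480/sin(40.8211°) = 12.879744
C = V + |VC|·bis = (6.5536,-20.1664)
T_A = V + ((C−V)·d_A)·d_A = V + 9.7468·d_A = (0.2977,-14.5315)
T_B = V + ((C−V)·d_B)·d_B = V + 9.7468·d_B = (13.0379,-14.7960)
sweep = 180° − θ = 98.3578°

center=(6.5536,-20.1664) T_A=(0.2977,-14.5315) T_B=(13.0379,-14.7960) sweep=98.3578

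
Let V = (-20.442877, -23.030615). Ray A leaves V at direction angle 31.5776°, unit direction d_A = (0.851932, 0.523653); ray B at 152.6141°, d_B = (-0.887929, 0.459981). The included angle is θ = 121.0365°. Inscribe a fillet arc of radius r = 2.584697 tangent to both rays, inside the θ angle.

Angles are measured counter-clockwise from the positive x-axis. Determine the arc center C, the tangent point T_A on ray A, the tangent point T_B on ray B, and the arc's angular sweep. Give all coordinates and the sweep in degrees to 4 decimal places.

bisector direction at 92.0958° = (-0.036571,0.999331)
center distance |VC| = r/sin(θ/2) = 2.584697/sin(60.5183°) = 2.969167
C = V + |VC|·bis = (-20.5515,-20.0634)
T_A = V + ((C−V)·d_A)·d_A = V + 1.4613·d_A = (-19.1980,-22.2654)
T_B = V + ((C−V)·d_B)·d_B = V + 1.4613·d_B = (-21.7404,-22.3585)
sweep = 180° − θ = 58.9635°

center=(-20.5515,-20.0634) T_A=(-19.1980,-22.2654) T_B=(-21.7404,-22.3585) sweep=58.9635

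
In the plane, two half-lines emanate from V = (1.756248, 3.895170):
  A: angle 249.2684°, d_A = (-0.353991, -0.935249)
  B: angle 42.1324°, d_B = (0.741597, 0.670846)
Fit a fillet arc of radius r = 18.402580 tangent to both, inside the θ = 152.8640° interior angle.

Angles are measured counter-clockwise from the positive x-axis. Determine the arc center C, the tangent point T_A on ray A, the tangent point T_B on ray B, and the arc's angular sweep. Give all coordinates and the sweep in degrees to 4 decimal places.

center=(17.3951,-6.7728) T_A=(0.1841,-0.2584) T_B=(5.0498,6.8745) sweep=27.1360

bisector direction at 325.7004° = (0.826102,-0.563520)
center distance |VC| = r/sin(θ/2) = 18.402580/sin(76.4320°) = 18.930900
C = V + |VC|·bis = (17.3951,-6.7728)
T_A = V + ((C−V)·d_A)·d_A = V + 4.4412·d_A = (0.1841,-0.2584)
T_B = V + ((C−V)·d_B)·d_B = V + 4.4412·d_B = (5.0498,6.8745)
sweep = 180° − θ = 27.1360°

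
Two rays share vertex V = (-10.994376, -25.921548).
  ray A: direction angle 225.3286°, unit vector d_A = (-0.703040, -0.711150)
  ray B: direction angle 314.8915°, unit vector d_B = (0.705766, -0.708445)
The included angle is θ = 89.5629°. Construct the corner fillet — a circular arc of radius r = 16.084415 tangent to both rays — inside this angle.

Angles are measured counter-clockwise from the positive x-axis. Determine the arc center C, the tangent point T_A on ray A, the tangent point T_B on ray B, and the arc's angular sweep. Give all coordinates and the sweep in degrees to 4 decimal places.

center=(-10.9505,-48.7556) T_A=(-22.3890,-37.4476) T_B=(0.4444,-37.4037) sweep=90.4371

bisector direction at 270.1101° = (0.001921,-0.999998)
center distance |VC| = r/sin(θ/2) = 16.084415/sin(44.7814°) = 22.834062
C = V + |VC|·bis = (-10.9505,-48.7556)
T_A = V + ((C−V)·d_A)·d_A = V + 16.2076·d_A = (-22.3890,-37.4476)
T_B = V + ((C−V)·d_B)·d_B = V + 16.2076·d_B = (0.4444,-37.4037)
sweep = 180° − θ = 90.4371°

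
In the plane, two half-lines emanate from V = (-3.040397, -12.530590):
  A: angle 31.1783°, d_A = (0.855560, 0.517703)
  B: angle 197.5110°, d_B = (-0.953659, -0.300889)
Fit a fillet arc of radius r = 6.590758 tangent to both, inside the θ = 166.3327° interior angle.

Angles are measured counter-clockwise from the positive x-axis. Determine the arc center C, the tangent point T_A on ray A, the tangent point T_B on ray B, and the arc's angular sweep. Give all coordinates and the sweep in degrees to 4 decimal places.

bisector direction at 114.3447° = (-0.412224,0.911082)
center distance |VC| = r/sin(θ/2) = 6.590758/sin(83.1663°) = 6.637915
C = V + |VC|·bis = (-5.7767,-6.4829)
T_A = V + ((C−V)·d_A)·d_A = V + 0.7898·d_A = (-2.3647,-12.1217)
T_B = V + ((C−V)·d_B)·d_B = V + 0.7898·d_B = (-3.7936,-12.7682)
sweep = 180° − θ = 13.6673°

center=(-5.7767,-6.4829) T_A=(-2.3647,-12.1217) T_B=(-3.7936,-12.7682) sweep=13.6673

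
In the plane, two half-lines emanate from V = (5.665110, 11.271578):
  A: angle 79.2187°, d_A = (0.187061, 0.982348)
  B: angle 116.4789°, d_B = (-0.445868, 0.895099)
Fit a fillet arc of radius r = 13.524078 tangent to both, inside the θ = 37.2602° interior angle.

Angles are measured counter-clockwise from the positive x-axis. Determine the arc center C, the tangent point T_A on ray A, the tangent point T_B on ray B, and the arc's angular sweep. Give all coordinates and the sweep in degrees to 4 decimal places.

center=(-0.1161,53.2095) T_A=(13.1693,50.6797) T_B=(-12.2215,47.1796) sweep=142.7398

bisector direction at 97.8488° = (-0.136559,0.990632)
center distance |VC| = r/sin(θ/2) = 13.524078/sin(18.6301°) = 42.334558
C = V + |VC|·bis = (-0.1161,53.2095)
T_A = V + ((C−V)·d_A)·d_A = V + 40.1163·d_A = (13.1693,50.6797)
T_B = V + ((C−V)·d_B)·d_B = V + 40.1163·d_B = (-12.2215,47.1796)
sweep = 180° − θ = 142.7398°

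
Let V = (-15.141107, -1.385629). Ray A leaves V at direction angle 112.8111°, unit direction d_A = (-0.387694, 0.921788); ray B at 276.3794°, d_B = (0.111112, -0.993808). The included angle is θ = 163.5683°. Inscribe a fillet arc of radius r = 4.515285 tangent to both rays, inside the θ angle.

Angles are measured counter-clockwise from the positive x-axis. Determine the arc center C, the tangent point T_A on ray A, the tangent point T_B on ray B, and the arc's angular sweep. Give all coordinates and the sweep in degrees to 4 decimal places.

center=(-19.5560,-2.5352) T_A=(-15.3939,-0.7847) T_B=(-15.0687,-2.0335) sweep=16.4317

bisector direction at 194.5952° = (-0.967730,-0.251989)
center distance |VC| = r/sin(θ/2) = 4.515285/sin(81.7841°) = 4.562107
C = V + |VC|·bis = (-19.5560,-2.5352)
T_A = V + ((C−V)·d_A)·d_A = V + 0.6519·d_A = (-15.3939,-0.7847)
T_B = V + ((C−V)·d_B)·d_B = V + 0.6519·d_B = (-15.0687,-2.0335)
sweep = 180° − θ = 16.4317°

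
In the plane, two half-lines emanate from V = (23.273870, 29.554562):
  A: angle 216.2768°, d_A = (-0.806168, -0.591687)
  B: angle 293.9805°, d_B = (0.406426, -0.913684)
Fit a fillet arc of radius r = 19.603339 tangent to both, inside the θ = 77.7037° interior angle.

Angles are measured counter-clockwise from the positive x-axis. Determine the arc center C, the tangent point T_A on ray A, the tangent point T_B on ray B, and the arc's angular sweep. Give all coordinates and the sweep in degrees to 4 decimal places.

bisector direction at 255.1287° = (-0.256650,-0.966505)
center distance |VC| = r/sin(θ/2) = 19.603339/sin(38.8518°) = 31.249902
C = V + |VC|·bis = (15.2536,-0.6486)
T_A = V + ((C−V)·d_A)·d_A = V + 24.3365·d_A = (3.6546,15.1550)
T_B = V + ((C−V)·d_B)·d_B = V + 24.3365·d_B = (33.1649,7.3187)
sweep = 180° − θ = 102.2963°

center=(15.2536,-0.6486) T_A=(3.6546,15.1550) T_B=(33.1649,7.3187) sweep=102.2963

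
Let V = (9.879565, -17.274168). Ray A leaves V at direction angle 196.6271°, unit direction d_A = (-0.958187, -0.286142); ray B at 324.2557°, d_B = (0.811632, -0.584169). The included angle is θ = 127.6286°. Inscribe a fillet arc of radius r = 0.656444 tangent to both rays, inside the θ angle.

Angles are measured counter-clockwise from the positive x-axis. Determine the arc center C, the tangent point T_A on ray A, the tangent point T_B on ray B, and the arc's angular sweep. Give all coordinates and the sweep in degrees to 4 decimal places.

bisector direction at 260.4414° = (-0.166056,-0.986116)
center distance |VC| = r/sin(θ/2) = 0.656444/sin(63.8143°) = 0.731521
C = V + |VC|·bis = (9.7581,-17.9955)
T_A = V + ((C−V)·d_A)·d_A = V + 0.3228·d_A = (9.5703,-17.3665)
T_B = V + ((C−V)·d_B)·d_B = V + 0.3228·d_B = (10.1416,-17.4627)
sweep = 180° − θ = 52.3714°

center=(9.7581,-17.9955) T_A=(9.5703,-17.3665) T_B=(10.1416,-17.4627) sweep=52.3714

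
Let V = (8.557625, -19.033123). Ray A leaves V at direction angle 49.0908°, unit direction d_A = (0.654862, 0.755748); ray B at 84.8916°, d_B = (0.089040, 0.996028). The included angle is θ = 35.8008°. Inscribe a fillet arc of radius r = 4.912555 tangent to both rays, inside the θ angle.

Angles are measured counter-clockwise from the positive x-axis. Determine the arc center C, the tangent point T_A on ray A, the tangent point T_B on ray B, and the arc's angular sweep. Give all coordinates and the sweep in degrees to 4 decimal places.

center=(14.8049,-4.3217) T_A=(18.5176,-7.5388) T_B=(9.9119,-3.8843) sweep=144.1992

bisector direction at 66.9912° = (0.390873,0.920445)
center distance |VC| = r/sin(θ/2) = 4.912555/sin(17.9004°) = 15.982896
C = V + |VC|·bis = (14.8049,-4.3217)
T_A = V + ((C−V)·d_A)·d_A = V + 15.2092·d_A = (18.5176,-7.5388)
T_B = V + ((C−V)·d_B)·d_B = V + 15.2092·d_B = (9.9119,-3.8843)
sweep = 180° − θ = 144.1992°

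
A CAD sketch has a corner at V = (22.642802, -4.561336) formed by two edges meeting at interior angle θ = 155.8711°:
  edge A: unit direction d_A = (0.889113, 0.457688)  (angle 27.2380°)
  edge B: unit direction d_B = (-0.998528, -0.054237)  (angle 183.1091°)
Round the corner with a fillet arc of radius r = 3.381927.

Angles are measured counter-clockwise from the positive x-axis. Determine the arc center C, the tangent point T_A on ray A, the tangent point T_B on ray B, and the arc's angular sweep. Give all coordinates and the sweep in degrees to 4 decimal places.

bisector direction at 105.1736° = (-0.261744,0.965137)
center distance |VC| = r/sin(θ/2) = 3.381927/sin(77.9356°) = 3.458310
C = V + |VC|·bis = (21.7376,-1.2236)
T_A = V + ((C−V)·d_A)·d_A = V + 0.7228·d_A = (23.2855,-4.2305)
T_B = V + ((C−V)·d_B)·d_B = V + 0.7228·d_B = (21.9210,-4.6005)
sweep = 180° − θ = 24.1289°

center=(21.7376,-1.2236) T_A=(23.2855,-4.2305) T_B=(21.9210,-4.6005) sweep=24.1289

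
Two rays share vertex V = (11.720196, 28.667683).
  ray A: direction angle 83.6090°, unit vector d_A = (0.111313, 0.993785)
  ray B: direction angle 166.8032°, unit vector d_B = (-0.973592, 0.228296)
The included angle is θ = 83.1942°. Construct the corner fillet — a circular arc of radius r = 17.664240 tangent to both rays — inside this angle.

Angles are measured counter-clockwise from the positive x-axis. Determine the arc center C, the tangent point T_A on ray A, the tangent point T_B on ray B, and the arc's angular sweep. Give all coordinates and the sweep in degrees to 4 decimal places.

center=(-3.6194,50.4080) T_A=(13.9351,48.4418) T_B=(-7.6521,33.2103) sweep=96.8058

bisector direction at 125.2061° = (-0.576519,0.817084)
center distance |VC| = r/sin(θ/2) = 17.664240/sin(41.5971°) = 26.607245
C = V + |VC|·bis = (-3.6194,50.4080)
T_A = V + ((C−V)·d_A)·d_A = V + 19.8977·d_A = (13.9351,48.4418)
T_B = V + ((C−V)·d_B)·d_B = V + 19.8977·d_B = (-7.6521,33.2103)
sweep = 180° − θ = 96.8058°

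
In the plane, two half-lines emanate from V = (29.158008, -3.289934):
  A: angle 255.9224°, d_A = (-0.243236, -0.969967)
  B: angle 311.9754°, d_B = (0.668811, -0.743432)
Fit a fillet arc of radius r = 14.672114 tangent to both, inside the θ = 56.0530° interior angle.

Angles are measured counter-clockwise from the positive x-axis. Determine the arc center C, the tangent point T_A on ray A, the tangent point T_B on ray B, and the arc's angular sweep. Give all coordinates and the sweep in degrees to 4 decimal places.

center=(36.6851,-33.5944) T_A=(22.4536,-30.0256) T_B=(47.5928,-23.7815) sweep=123.9470

bisector direction at 283.9489° = (0.241056,-0.970511)
center distance |VC| = r/sin(θ/2) = 14.672114/sin(28.0265°) = 31.225244
C = V + |VC|·bis = (36.6851,-33.5944)
T_A = V + ((C−V)·d_A)·d_A = V + 27.5635·d_A = (22.4536,-30.0256)
T_B = V + ((C−V)·d_B)·d_B = V + 27.5635·d_B = (47.5928,-23.7815)
sweep = 180° − θ = 123.9470°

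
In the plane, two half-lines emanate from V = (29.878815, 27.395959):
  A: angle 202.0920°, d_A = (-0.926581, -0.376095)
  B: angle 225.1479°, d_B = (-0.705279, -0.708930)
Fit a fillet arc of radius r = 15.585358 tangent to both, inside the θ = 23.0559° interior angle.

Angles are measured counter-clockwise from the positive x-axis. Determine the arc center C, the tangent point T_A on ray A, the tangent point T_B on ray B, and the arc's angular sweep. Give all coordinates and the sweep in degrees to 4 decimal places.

center=(-35.0631,-15.7839) T_A=(-40.9246,-1.3428) T_B=(-24.0141,-26.7760) sweep=156.9441

bisector direction at 213.6200° = (-0.832729,-0.553682)
center distance |VC| = r/sin(θ/2) = 15.585358/sin(11.5280°) = 77.986864
C = V + |VC|·bis = (-35.0631,-15.7839)
T_A = V + ((C−V)·d_A)·d_A = V + 76.4137·d_A = (-40.9246,-1.3428)
T_B = V + ((C−V)·d_B)·d_B = V + 76.4137·d_B = (-24.0141,-26.7760)
sweep = 180° − θ = 156.9441°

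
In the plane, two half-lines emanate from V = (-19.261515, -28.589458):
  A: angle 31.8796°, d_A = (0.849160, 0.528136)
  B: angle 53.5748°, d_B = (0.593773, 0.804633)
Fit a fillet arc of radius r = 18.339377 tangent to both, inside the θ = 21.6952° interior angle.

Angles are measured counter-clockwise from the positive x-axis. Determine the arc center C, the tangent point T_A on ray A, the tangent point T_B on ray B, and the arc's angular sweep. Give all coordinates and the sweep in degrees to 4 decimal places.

bisector direction at 42.7272° = (0.734593,0.678508)
center distance |VC| = r/sin(θ/2) = 18.339377/sin(10.8476°) = 97.447604
C = V + |VC|·bis = (52.3228,37.5296)
T_A = V + ((C−V)·d_A)·d_A = V + 95.7063·d_A = (62.0085,21.9565)
T_B = V + ((C−V)·d_B)·d_B = V + 95.7063·d_B = (37.5663,48.4190)
sweep = 180° − θ = 158.3048°

center=(52.3228,37.5296) T_A=(62.0085,21.9565) T_B=(37.5663,48.4190) sweep=158.3048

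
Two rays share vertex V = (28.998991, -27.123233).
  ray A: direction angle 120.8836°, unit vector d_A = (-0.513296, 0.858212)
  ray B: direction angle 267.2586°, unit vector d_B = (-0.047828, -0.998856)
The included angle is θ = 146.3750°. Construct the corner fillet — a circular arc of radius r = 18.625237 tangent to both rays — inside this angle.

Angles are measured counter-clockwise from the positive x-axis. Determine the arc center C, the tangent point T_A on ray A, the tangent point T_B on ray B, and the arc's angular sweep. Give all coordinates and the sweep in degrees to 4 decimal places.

bisector direction at 194.0711° = (-0.969995,-0.243126)
center distance |VC| = r/sin(θ/2) = 18.625237/sin(73.1875°) = 19.456894
C = V + |VC|·bis = (10.1259,-31.8537)
T_A = V + ((C−V)·d_A)·d_A = V + 5.6277·d_A = (26.1103,-22.2935)
T_B = V + ((C−V)·d_B)·d_B = V + 5.6277·d_B = (28.7298,-32.7445)
sweep = 180° − θ = 33.6250°

center=(10.1259,-31.8537) T_A=(26.1103,-22.2935) T_B=(28.7298,-32.7445) sweep=33.6250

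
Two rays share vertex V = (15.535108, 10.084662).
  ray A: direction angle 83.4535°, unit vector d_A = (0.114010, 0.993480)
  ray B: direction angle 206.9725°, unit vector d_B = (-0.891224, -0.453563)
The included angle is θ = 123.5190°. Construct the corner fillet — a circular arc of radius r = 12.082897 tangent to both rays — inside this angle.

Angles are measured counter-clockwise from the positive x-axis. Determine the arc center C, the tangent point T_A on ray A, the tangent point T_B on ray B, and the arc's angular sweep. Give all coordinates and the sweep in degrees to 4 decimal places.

center=(4.2709,17.9097) T_A=(16.2750,16.5321) T_B=(9.7512,7.1411) sweep=56.4810

bisector direction at 145.2130° = (-0.821279,0.570527)
center distance |VC| = r/sin(θ/2) = 12.082897/sin(61.7595°) = 13.715459
C = V + |VC|·bis = (4.2709,17.9097)
T_A = V + ((C−V)·d_A)·d_A = V + 6.4898·d_A = (16.2750,16.5321)
T_B = V + ((C−V)·d_B)·d_B = V + 6.4898·d_B = (9.7512,7.1411)
sweep = 180° − θ = 56.4810°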